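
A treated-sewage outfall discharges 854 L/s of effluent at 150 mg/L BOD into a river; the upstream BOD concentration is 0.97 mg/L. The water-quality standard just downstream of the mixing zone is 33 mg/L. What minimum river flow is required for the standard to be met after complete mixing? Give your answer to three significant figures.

3120 L/s

Set C_mix = 33: (Q·0.9700 + 854.0·150.0) / (Q + 854.0) = 33
→ Q = 854.0·(150.0 − 33)/(33 − 0.9700) = 3120 L/s.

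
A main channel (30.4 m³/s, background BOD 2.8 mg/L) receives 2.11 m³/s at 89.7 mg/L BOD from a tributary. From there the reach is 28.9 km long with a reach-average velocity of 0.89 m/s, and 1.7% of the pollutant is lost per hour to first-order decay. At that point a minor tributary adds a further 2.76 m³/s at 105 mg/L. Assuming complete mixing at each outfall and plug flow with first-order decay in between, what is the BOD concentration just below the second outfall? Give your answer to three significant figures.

Flow-weighted average: C = (30.40·2.800 + 2.110·89.70) / 32.51 = 274.4/32.51 = 8.440 mg/L; combined flow 32.51 m³/s.
Travel time t = 28.9·1000 / 0.89 = 32470 s = 9.020 h.
1.7%/h lost → k = −ln(1 − 0.017) = 0.01715 h⁻¹.
Decay over the reach: 8.440·exp(−kt) = 8.440·0.8567 = 7.231 mg/L.
Second outfall: C = (32.51·7.231 + 2.760·105.0)/35.27 = 14.88 mg/L.

14.9 mg/L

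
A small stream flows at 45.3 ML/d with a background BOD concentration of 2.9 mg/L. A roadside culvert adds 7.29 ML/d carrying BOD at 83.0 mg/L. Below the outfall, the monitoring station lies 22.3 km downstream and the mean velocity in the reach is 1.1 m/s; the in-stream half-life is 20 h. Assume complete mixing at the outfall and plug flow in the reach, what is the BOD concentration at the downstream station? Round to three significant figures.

11.5 mg/L

Mass balance: C = (45.30·2.900 + 7.290·83.00) / 52.59 = 736.4/52.59 = 14.00 mg/L.
Travel time t = 22.3·1000 / 1.1 = 20270 s = 5.631 h.
Half-life 20 h → k = ln 2 / 20 = 0.03466 h⁻¹ = 0.8318 d⁻¹.
First-order decay: C = 14.00·exp(−k·t) = 14.00·0.8227 = 11.52 mg/L.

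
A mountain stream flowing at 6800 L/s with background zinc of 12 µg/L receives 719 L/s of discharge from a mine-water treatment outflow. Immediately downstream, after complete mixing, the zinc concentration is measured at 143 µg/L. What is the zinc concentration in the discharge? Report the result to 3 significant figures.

1380 µg/L

Mass balance: 6800·12.00 + 719.0·Cₑ = 7519·143.0
→ Cₑ = (7519·143.0 − 6800·12.00) / 719.0 = 1382 µg/L.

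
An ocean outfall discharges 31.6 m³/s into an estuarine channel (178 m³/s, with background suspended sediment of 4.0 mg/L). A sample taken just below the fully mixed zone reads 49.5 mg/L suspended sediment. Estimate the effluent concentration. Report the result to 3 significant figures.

306 mg/L

Mass balance: 178.0·4.000 + 31.60·Cₑ = 209.6·49.50
→ Cₑ = (209.6·49.50 − 178.0·4.000) / 31.60 = 305.8 mg/L.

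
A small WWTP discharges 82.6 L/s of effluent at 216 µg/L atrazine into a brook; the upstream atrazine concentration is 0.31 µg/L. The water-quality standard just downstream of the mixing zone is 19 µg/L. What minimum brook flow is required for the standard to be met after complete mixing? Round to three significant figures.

Set C_mix = 19: (Q·0.3100 + 82.60·216.0) / (Q + 82.60) = 19
→ Q = 82.60·(216.0 − 19)/(19 − 0.3100) = 870.6 L/s.

871 L/s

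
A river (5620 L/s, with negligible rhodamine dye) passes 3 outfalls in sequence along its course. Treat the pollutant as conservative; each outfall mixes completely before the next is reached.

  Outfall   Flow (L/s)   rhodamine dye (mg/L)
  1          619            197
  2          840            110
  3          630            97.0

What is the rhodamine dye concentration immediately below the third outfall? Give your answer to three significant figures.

35.7 mg/L

After outfall 1: Q = 5620 + 619.0 = 6239 L/s; C = (5620·0 + 619.0·197.0)/6239 = 19.55 mg/L.
After outfall 2: Q = 6239 + 840.0 = 7079 L/s; C = (6239·19.55 + 840.0·110.0)/7079 = 30.28 mg/L.
After outfall 3: Q = 7079 + 630.0 = 7709 L/s; C = (7079·30.28 + 630.0·97.00)/7709 = 35.73 mg/L.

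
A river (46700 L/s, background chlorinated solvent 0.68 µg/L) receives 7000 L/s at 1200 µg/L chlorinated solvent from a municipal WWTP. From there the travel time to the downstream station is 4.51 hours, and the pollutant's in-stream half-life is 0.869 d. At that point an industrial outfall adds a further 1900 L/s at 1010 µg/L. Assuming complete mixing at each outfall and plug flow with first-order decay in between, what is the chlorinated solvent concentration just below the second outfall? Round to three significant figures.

Conservation of mass: C = (46700·0.6800 + 7000·1200) / 53700 = 8432000/53700 = 157.0 µg/L; combined flow 53700 L/s.
Half-life 0.869 d → k = ln 2 / 0.869 = 0.7976 d⁻¹.
Decay over the reach: 157.0·exp(−kt) = 157.0·0.8608 = 135.2 µg/L.
Second outfall: C = (53700·135.2 + 1900·1010)/55600 = 165.1 µg/L.

165 µg/L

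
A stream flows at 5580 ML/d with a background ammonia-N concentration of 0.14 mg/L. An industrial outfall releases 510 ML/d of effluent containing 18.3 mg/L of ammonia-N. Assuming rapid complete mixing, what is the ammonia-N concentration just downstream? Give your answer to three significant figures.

1.66 mg/L

After mixing, C = (5580·0.1400 + 510.0·18.30) / 6090 = 10110/6090 = 1.661 mg/L.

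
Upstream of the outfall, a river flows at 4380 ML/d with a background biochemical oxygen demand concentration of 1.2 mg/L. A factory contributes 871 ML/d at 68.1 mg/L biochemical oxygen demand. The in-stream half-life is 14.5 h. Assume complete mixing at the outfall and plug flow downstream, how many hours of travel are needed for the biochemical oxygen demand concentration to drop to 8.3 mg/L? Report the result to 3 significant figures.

Mixed concentration C = ΣQC/ΣQ = (4380·1.200 + 871.0·68.10) / 5251 = 64570/5251 = 12.30 mg/L.
Half-life 14.5 h → k = ln 2 / 14.5 = 0.04780 h⁻¹ = 1.147 d⁻¹.
12.30·exp(−k·t) = 8.3 → t = ln(12.30/8.3)/k = 29600 s = 8.223 h.

8.22 h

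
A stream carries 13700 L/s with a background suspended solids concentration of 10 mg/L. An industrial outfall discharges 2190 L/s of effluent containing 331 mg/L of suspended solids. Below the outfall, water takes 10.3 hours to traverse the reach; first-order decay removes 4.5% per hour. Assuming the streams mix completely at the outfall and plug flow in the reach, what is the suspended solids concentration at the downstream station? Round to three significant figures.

Conservation of mass: C = (13700·10.00 + 2190·331.0) / 15890 = 861900/15890 = 54.24 mg/L.
4.5%/h lost → k = −ln(1 − 0.045) = 0.04604 h⁻¹.
After decay, C = 54.24 × e^(−kt) = 54.24 × 0.6224 = 33.76 mg/L.

33.8 mg/L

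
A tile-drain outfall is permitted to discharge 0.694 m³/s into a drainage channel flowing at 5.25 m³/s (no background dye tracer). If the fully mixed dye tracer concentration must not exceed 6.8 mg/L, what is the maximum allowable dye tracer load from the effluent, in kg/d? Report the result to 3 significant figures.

3490 kg/d

Mass balance at the limit: 5.250·0 + 0.6940·Cₑ = 5.944·6.8 → Cₑ = 58.24 mg/L.
Load = 0.6940 m³/s × 58.24 g/m³ × 86 400 s/d = 3492 kg/d.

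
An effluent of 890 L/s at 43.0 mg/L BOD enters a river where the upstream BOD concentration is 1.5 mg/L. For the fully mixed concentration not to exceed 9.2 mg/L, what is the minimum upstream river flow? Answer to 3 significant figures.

Set C_mix = 9.2: (Q·1.500 + 890.0·43.00) / (Q + 890.0) = 9.2
→ Q = 890.0·(43.00 − 9.2)/(9.2 − 1.500) = 3907 L/s.

3910 L/s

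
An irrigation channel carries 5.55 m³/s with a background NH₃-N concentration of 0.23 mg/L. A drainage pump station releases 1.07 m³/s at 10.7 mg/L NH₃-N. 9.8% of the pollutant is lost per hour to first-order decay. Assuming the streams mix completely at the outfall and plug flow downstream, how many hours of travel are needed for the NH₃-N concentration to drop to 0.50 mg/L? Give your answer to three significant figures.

Mass balance: C = (5.550·0.2300 + 1.070·10.70) / 6.620 = 12.73/6.620 = 1.922 mg/L.
9.8%/h lost → k = −ln(1 − 0.098) = 0.1031 h⁻¹.
1.922·exp(−k·t) = 0.50 → t = ln(1.922/0.50)/k = 47000 s = 13.06 h.

13.1 h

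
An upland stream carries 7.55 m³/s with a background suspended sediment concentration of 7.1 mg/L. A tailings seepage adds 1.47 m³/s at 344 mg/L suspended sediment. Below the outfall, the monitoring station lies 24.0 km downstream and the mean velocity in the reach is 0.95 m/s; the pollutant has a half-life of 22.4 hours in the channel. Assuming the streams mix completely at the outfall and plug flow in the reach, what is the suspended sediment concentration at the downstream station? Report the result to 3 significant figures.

49.9 mg/L

After mixing, C = (7.550·7.100 + 1.470·344.0) / 9.020 = 559.3/9.020 = 62.00 mg/L.
Travel time t = 24.0·1000 / 0.95 = 25260 s = 7.018 h.
Half-life 22.4 h → k = ln 2 / 22.4 = 0.03094 h⁻¹ = 0.7427 d⁻¹.
Applying C = C₀e^(−kt): 62.00 × 0.8048 = 49.90 mg/L.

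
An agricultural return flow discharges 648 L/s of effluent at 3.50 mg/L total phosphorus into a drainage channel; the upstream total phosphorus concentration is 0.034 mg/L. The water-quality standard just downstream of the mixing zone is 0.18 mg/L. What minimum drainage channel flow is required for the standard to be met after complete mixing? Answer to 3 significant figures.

Set C_mix = 0.18: (Q·0.03400 + 648.0·3.500) / (Q + 648.0) = 0.18
→ Q = 648.0·(3.500 − 0.18)/(0.18 − 0.03400) = 14740 L/s.

14700 L/s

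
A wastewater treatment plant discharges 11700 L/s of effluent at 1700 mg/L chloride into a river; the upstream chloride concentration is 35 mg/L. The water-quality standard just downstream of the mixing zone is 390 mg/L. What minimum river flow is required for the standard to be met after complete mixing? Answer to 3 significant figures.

43200 L/s

Set C_mix = 390: (Q·35.00 + 11700·1700) / (Q + 11700) = 390
→ Q = 11700·(1700 − 390)/(390 − 35.00) = 43170 L/s.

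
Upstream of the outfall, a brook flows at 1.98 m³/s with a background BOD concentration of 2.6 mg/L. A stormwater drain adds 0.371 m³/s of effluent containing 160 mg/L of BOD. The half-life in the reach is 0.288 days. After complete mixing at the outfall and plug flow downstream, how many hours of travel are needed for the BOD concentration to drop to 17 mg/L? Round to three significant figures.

Flow-weighted average: C = (1.980·2.600 + 0.3710·160.0) / 2.351 = 64.51/2.351 = 27.44 mg/L.
Half-life 0.288 d → k = ln 2 / 0.288 = 2.407 d⁻¹.
27.44·exp(−k·t) = 17 → t = ln(27.44/17)/k = 17190 s = 4.774 h.

4.77 h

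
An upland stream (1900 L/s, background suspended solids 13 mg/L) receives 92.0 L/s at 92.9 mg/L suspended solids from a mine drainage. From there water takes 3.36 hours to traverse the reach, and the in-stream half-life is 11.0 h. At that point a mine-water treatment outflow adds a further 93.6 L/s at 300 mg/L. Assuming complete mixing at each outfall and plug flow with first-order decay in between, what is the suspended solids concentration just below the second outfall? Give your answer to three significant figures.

26.4 mg/L

Mixed concentration C = ΣQC/ΣQ = (1900·13.00 + 92.00·92.90) / 1992 = 33250/1992 = 16.69 mg/L; combined flow 1992 L/s.
Half-life 11.0 h → k = ln 2 / 11.0 = 0.06301 h⁻¹ = 1.512 d⁻¹.
Decay over the reach: 16.69·exp(−kt) = 16.69·0.8092 = 13.51 mg/L.
At the second outfall, C = (1992·13.51 + 93.60·300.0) / (1992 + 93.60) = 26.36 mg/L.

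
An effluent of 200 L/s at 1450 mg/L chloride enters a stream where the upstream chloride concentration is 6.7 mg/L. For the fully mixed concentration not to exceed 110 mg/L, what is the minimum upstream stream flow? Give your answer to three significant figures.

Set C_mix = 110: (Q·6.700 + 200.0·1450) / (Q + 200.0) = 110
→ Q = 200.0·(1450 − 110)/(110 − 6.700) = 2594 L/s.

2590 L/s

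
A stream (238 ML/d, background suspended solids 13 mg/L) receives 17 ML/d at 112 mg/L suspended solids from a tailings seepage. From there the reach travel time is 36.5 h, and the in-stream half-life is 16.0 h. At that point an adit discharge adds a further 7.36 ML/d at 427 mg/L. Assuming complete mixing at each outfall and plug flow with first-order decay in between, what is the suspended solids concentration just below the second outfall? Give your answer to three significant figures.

15.9 mg/L

Mass balance: C = (238.0·13.00 + 17.00·112.0) / 255.0 = 4998/255.0 = 19.60 mg/L; combined flow 255.0 ML/d.
Half-life 16.0 h → k = ln 2 / 16.0 = 0.04332 h⁻¹ = 1.040 d⁻¹.
After decay, C = 19.60 × e^(−kt) = 19.60 × 0.2057 = 4.032 mg/L.
Second outfall: C = (255.0·4.032 + 7.360·427.0)/262.4 = 15.90 mg/L.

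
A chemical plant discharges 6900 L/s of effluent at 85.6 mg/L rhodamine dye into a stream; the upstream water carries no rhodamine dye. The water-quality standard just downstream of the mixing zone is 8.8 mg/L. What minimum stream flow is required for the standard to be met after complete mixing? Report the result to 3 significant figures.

60200 L/s

Set C_mix = 8.8: (Q·0 + 6900·85.60) / (Q + 6900) = 8.8
→ Q = 6900·(85.60 − 8.8)/(8.8 − 0) = 60220 L/s.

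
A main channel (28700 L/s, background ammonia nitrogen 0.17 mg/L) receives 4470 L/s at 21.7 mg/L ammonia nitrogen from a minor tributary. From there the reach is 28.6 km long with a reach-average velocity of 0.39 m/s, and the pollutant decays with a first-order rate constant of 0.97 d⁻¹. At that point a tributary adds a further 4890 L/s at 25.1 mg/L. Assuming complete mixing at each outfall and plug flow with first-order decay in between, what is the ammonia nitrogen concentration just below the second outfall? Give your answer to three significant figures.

Mass balance: C = (28700·0.1700 + 4470·21.70) / 33170 = 101900/33170 = 3.071 mg/L; combined flow 33170 L/s.
Travel time t = 28.6·1000 / 0.39 = 73330 s = 20.37 h.
First-order decay: C = 3.071·exp(−k·t) = 3.071·0.4390 = 1.348 mg/L.
At the second outfall, C = (33170·1.348 + 4890·25.10) / (33170 + 4890) = 4.400 mg/L.

4.40 mg/L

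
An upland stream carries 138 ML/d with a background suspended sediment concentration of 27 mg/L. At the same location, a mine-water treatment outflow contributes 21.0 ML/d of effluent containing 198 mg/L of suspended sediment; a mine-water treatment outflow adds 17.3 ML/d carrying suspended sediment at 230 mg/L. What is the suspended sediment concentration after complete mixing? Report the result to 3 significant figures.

Conservation of mass: C = (138.0·27.00 + 21.00·198.0 + 17.30·230.0) / 176.3 = 11860/176.3 = 67.29 mg/L.

67.3 mg/L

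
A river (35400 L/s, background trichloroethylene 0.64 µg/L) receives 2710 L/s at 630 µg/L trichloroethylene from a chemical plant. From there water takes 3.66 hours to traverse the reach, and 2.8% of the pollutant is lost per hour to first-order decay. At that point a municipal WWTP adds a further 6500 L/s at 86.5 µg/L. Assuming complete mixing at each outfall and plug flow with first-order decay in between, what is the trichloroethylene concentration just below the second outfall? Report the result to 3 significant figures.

After mixing, C = (35400·0.6400 + 2710·630.0) / 38110 = 1730000/38110 = 45.39 µg/L; combined flow 38110 L/s.
2.8%/h lost → k = −ln(1 − 0.028) = 0.02840 h⁻¹.
Decay over the reach: 45.39·exp(−kt) = 45.39·0.9013 = 40.91 µg/L.
Second outfall: C = (38110·40.91 + 6500·86.50)/44610 = 47.55 µg/L.

47.6 µg/L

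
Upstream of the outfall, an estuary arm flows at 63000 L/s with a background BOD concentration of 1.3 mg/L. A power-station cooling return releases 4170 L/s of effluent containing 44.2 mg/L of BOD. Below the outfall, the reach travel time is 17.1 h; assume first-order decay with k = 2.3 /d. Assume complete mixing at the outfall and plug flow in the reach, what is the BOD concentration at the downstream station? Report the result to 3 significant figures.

0.770 mg/L

Mass balance: C = (63000·1.300 + 4170·44.20) / 67170 = 266200/67170 = 3.963 mg/L.
Decay over the reach: 3.963·exp(−kt) = 3.963·0.1942 = 0.7698 mg/L.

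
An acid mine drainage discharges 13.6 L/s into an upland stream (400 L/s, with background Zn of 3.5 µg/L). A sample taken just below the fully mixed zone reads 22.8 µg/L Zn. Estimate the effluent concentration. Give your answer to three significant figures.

Mass balance: 400.0·3.500 + 13.60·Cₑ = 413.6·22.80
→ Cₑ = (413.6·22.80 − 400.0·3.500) / 13.60 = 590.4 µg/L.

590 µg/L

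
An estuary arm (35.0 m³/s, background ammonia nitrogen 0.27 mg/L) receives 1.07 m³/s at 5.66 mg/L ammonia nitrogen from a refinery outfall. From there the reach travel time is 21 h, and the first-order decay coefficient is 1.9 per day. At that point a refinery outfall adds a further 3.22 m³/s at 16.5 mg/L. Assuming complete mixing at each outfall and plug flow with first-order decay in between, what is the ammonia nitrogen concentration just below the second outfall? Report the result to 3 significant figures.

Mixed concentration C = ΣQC/ΣQ = (35.00·0.2700 + 1.070·5.660) / 36.07 = 15.51/36.07 = 0.4299 mg/L; combined flow 36.07 m³/s.
After decay, C = 0.4299 × e^(−kt) = 0.4299 × 0.1897 = 0.08154 mg/L.
Second outfall: C = (36.07·0.08154 + 3.220·16.50)/39.29 = 1.427 mg/L.

1.43 mg/L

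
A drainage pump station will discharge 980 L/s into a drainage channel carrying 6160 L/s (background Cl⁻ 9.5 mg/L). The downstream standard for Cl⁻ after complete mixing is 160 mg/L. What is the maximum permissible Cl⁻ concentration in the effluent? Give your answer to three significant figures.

1110 mg/L

At the limit, (Qr·Cr + Qe·Cₑ)/(Qr + Qe) = 160:
Cₑ = (7140·160 − 6160·9.500) / 980.0 = 1106 mg/L.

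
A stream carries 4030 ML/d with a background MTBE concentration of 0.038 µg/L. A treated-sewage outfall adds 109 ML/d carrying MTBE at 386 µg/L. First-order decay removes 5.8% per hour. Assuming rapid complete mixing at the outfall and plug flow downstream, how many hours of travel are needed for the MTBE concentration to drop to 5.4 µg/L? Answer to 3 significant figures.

10.6 h

Mass balance: C = (4030·0.03800 + 109.0·386.0) / 4139 = 42230/4139 = 10.20 µg/L.
5.8%/h lost → k = −ln(1 − 0.058) = 0.05975 h⁻¹.
10.20·exp(−k·t) = 5.4 → t = ln(10.20/5.4)/k = 38330 s = 10.65 h.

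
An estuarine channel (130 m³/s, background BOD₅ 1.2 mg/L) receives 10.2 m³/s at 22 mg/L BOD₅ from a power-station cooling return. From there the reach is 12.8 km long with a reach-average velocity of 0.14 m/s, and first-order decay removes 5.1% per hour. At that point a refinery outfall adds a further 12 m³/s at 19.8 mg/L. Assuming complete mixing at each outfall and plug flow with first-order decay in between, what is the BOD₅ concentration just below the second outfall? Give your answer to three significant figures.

2.22 mg/L

Mass balance: C = (130.0·1.200 + 10.20·22.00) / 140.2 = 380.4/140.2 = 2.713 mg/L; combined flow 140.2 m³/s.
Travel time t = 12.8·1000 / 0.14 = 91430 s = 25.40 h.
5.1%/h lost → k = −ln(1 − 0.051) = 0.05235 h⁻¹.
Applying C = C₀e^(−kt): 2.713 × 0.2646 = 0.7180 mg/L.
At the second outfall, C = (140.2·0.7180 + 12.00·19.80) / (140.2 + 12.00) = 2.222 mg/L.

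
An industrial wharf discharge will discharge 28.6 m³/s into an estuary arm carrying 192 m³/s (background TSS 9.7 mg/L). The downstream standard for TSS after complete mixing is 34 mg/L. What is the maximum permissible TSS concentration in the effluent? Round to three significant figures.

At the limit, (Qr·Cr + Qe·Cₑ)/(Qr + Qe) = 34:
Cₑ = (220.6·34 − 192.0·9.700) / 28.60 = 197.1 mg/L.

197 mg/L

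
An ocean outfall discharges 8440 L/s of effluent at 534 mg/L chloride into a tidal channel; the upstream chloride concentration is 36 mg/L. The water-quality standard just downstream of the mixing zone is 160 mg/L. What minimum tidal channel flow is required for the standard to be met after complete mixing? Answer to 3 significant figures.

Set C_mix = 160: (Q·36.00 + 8440·534.0) / (Q + 8440) = 160
→ Q = 8440·(534.0 − 160)/(160 − 36.00) = 25460 L/s.

25500 L/s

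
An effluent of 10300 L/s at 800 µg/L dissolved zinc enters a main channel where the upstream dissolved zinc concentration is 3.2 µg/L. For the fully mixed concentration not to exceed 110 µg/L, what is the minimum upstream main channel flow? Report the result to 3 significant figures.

Set C_mix = 110: (Q·3.200 + 10300·800.0) / (Q + 10300) = 110
→ Q = 10300·(800.0 − 110)/(110 − 3.200) = 66540 L/s.

66500 L/s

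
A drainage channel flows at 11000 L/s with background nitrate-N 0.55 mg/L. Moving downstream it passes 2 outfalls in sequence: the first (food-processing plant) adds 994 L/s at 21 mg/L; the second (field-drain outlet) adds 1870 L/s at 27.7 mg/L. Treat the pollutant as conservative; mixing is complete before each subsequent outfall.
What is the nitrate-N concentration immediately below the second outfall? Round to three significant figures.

Below outfall 1: Q → 11990 L/s, C = (11000·0.5500 + 994.0·21.00)/11990 = 2.245 mg/L.
Below outfall 2: Q → 13860 L/s, C = (11990·2.245 + 1870·27.70)/13860 = 5.678 mg/L.

5.68 mg/L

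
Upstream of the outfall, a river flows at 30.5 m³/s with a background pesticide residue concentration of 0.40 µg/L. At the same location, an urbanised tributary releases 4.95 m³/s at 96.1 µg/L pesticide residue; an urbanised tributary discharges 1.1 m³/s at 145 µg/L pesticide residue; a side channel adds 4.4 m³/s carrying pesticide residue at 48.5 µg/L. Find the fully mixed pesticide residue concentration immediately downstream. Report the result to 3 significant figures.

Mass balance: C = (30.50·0.4000 + 4.950·96.10 + 1.100·145.0 + 4.400·48.50) / 40.95 = 860.8/40.95 = 21.02 µg/L.

21.0 µg/L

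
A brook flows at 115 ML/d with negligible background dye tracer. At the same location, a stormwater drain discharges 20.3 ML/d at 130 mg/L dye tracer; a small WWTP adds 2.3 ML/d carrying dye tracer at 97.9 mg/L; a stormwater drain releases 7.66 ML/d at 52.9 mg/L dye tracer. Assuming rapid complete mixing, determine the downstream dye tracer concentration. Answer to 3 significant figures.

Mass balance: C = (115.0·0 + 20.30·130.0 + 2.300·97.90 + 7.660·52.90) / 145.3 = 3269/145.3 = 22.51 mg/L.

22.5 mg/L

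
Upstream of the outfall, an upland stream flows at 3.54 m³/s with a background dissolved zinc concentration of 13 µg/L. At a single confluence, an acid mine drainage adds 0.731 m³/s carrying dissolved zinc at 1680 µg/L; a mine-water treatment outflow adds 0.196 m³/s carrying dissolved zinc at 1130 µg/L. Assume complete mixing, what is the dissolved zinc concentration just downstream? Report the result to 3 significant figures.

335 µg/L

Mixed concentration C = ΣQC/ΣQ = (3.540·13.00 + 0.7310·1680 + 0.1960·1130) / 4.467 = 1496/4.467 = 334.8 µg/L.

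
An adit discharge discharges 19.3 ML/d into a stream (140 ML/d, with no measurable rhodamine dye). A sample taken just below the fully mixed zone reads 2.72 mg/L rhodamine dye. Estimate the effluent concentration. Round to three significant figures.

Mass balance: 140.0·0 + 19.30·Cₑ = 159.3·2.720
→ Cₑ = (159.3·2.720 − 140.0·0) / 19.30 = 22.45 mg/L.

22.5 mg/L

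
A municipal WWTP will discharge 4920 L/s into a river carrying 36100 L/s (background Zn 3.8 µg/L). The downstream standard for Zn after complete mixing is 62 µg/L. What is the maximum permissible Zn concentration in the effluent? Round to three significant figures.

489 µg/L

At the limit, (Qr·Cr + Qe·Cₑ)/(Qr + Qe) = 62:
Cₑ = (41020·62 − 36100·3.800) / 4920 = 489.0 µg/L.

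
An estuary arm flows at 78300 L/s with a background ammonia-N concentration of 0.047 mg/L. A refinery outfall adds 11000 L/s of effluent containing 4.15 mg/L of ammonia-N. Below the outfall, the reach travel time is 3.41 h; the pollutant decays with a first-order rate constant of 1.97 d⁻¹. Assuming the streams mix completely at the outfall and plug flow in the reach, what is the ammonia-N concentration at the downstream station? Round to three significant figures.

Conservation of mass: C = (78300·0.04700 + 11000·4.150) / 89300 = 49330/89300 = 0.5524 mg/L.
Decay over the reach: 0.5524·exp(−kt) = 0.5524·0.7559 = 0.4175 mg/L.

0.418 mg/L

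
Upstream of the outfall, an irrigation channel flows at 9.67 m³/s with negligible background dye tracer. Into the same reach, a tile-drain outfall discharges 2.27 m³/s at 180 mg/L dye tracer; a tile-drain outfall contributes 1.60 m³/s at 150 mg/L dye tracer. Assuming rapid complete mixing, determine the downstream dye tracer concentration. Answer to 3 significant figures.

Conservation of mass: C = (9.670·0 + 2.270·180.0 + 1.600·150.0) / 13.54 = 648.6/13.54 = 47.90 mg/L.

47.9 mg/L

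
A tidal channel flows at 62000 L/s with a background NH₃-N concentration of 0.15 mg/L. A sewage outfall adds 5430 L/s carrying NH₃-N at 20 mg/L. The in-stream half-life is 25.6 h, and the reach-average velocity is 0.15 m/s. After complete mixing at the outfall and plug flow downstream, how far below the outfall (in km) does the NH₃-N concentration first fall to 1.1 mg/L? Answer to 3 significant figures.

Mass balance: C = (62000·0.1500 + 5430·20.00) / 67430 = 117900/67430 = 1.748 mg/L.
Half-life 25.6 h → k = ln 2 / 25.6 = 0.02708 h⁻¹ = 0.6498 d⁻¹.
Set 1.748·exp(−k·t) = 1.1 → t = ln(1.748/1.1)/k = 61620 s = 17.12 h.
Distance = v·t = 0.15·61620 = 9243 m = 9.243 km.

9.24 km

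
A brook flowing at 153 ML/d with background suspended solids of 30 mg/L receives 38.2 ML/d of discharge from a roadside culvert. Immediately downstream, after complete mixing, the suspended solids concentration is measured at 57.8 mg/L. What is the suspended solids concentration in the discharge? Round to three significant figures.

169 mg/L

Mass balance: 153.0·30.00 + 38.20·Cₑ = 191.2·57.80
→ Cₑ = (191.2·57.80 − 153.0·30.00) / 38.20 = 169.1 mg/L.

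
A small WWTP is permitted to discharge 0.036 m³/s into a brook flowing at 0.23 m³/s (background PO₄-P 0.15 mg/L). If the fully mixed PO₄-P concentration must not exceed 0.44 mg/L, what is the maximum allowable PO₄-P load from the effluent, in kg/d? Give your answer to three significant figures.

7.13 kg/d

Mass balance at the limit: 0.2300·0.1500 + 0.03600·Cₑ = 0.2660·0.44 → Cₑ = 2.293 mg/L.
Load = 0.03600 m³/s × 2.293 g/m³ × 86 400 s/d = 7.131 kg/d.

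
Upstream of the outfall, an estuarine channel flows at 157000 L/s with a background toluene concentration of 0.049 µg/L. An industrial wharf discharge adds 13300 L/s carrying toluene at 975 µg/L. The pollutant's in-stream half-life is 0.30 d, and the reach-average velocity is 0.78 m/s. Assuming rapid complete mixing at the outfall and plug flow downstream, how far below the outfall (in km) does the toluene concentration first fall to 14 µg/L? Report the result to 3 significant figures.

Conservation of mass: C = (157000·0.04900 + 13300·975.0) / 170300 = 12980000/170300 = 76.19 µg/L.
Half-life 0.30 d → k = ln 2 / 0.30 = 2.310 d⁻¹.
Set 76.19·exp(−k·t) = 14 → t = ln(76.19/14)/k = 63350 s = 17.60 h.
Distance = v·t = 0.78·63350 = 49420 m = 49.42 km.

49.4 km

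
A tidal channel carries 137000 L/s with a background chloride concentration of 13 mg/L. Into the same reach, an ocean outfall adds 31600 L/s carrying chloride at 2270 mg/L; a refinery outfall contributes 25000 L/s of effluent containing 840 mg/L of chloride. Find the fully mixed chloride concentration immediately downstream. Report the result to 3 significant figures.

After mixing, C = (137000·13.00 + 31600·2270 + 25000·840.0) / 193600 = 94510000/193600 = 488.2 mg/L.

488 mg/L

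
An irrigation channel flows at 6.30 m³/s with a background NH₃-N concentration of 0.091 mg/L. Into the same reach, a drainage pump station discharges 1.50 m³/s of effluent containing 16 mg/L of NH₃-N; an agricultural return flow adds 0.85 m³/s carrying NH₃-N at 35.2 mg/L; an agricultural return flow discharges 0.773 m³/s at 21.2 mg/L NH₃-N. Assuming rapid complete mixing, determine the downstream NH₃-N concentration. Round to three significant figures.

7.52 mg/L

Conservation of mass: C = (6.300·0.09100 + 1.500·16.00 + 0.8500·35.20 + 0.7730·21.20) / 9.423 = 70.88/9.423 = 7.522 mg/L.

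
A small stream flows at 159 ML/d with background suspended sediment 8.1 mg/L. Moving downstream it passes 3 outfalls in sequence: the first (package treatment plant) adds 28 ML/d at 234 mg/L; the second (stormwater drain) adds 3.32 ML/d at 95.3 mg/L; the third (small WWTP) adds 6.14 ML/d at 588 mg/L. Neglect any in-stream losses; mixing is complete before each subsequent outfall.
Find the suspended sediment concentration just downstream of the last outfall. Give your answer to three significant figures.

59.9 mg/L

Outfall 1: combined Q = 187.0 ML/d; C = (159.0·8.100 + 28.00·234.0)/187.0 = 41.92 mg/L.
Outfall 2: combined Q = 190.3 ML/d; C = (187.0·41.92 + 3.320·95.30)/190.3 = 42.86 mg/L.
Outfall 3: combined Q = 196.5 ML/d; C = (190.3·42.86 + 6.140·588.0)/196.5 = 59.89 mg/L.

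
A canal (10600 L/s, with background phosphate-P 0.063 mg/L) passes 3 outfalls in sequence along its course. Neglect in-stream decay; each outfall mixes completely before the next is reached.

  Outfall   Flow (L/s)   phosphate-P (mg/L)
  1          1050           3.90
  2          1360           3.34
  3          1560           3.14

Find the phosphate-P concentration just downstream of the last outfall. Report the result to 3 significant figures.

0.975 mg/L

Below outfall 1: Q → 11650 L/s, C = (10600·0.06300 + 1050·3.900)/11650 = 0.4088 mg/L.
Below outfall 2: Q → 13010 L/s, C = (11650·0.4088 + 1360·3.340)/13010 = 0.7152 mg/L.
Below outfall 3: Q → 14570 L/s, C = (13010·0.7152 + 1560·3.140)/14570 = 0.9749 mg/L.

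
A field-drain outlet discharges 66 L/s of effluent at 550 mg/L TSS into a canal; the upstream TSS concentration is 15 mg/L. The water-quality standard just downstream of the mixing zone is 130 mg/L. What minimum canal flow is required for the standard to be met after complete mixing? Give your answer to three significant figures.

Set C_mix = 130: (Q·15.00 + 66.00·550.0) / (Q + 66.00) = 130
→ Q = 66.00·(550.0 − 130)/(130 − 15.00) = 241.0 L/s.

241 L/s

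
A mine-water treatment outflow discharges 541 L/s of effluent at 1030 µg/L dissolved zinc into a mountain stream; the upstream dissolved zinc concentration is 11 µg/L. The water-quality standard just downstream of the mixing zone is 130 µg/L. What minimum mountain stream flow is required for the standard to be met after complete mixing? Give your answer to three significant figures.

Set C_mix = 130: (Q·11.00 + 541.0·1030) / (Q + 541.0) = 130
→ Q = 541.0·(1030 − 130)/(130 − 11.00) = 4092 L/s.

4090 L/s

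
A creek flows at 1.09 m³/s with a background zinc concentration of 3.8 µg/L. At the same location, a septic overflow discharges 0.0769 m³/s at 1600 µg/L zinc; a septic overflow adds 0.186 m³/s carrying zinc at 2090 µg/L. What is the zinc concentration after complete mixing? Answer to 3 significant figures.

381 µg/L

Mixed concentration C = ΣQC/ΣQ = (1.090·3.800 + 0.07690·1600 + 0.1860·2090) / 1.353 = 515.9/1.353 = 381.3 µg/L.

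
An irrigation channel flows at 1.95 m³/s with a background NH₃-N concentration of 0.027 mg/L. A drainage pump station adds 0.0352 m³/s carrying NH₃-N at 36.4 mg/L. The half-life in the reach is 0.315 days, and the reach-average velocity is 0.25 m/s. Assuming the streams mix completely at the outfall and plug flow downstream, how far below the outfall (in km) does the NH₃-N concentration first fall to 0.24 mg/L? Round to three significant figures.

10.1 km

Conservation of mass: C = (1.950·0.02700 + 0.03520·36.40) / 1.985 = 1.334/1.985 = 0.6719 mg/L.
Half-life 0.315 d → k = ln 2 / 0.315 = 2.200 d⁻¹.
Set 0.6719·exp(−k·t) = 0.24 → t = ln(0.6719/0.24)/k = 40420 s = 11.23 h.
Distance = v·t = 0.25·40420 = 10110 m = 10.11 km.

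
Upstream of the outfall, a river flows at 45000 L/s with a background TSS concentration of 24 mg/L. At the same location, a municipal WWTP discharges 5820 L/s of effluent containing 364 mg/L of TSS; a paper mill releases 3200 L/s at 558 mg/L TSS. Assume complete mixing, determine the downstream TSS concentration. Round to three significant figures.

92.3 mg/L

Mixed concentration C = ΣQC/ΣQ = (45000·24.00 + 5820·364.0 + 3200·558.0) / 54020 = 4984000/54020 = 92.26 mg/L.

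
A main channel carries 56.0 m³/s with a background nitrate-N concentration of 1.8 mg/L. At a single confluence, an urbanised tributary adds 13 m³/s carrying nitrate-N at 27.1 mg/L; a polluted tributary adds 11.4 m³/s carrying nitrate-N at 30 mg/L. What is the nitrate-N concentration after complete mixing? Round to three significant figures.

9.89 mg/L

Conservation of mass: C = (56.00·1.800 + 13.00·27.10 + 11.40·30.00) / 80.40 = 795.1/80.40 = 9.889 mg/L.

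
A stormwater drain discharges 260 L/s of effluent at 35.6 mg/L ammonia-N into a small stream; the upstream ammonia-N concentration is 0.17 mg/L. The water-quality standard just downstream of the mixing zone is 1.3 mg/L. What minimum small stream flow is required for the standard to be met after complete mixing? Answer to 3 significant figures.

Set C_mix = 1.3: (Q·0.1700 + 260.0·35.60) / (Q + 260.0) = 1.3
→ Q = 260.0·(35.60 − 1.3)/(1.3 − 0.1700) = 7892 L/s.

7890 L/s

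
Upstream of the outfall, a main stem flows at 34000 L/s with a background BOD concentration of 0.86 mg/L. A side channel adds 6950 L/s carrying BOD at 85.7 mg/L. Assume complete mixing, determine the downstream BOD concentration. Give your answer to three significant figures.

15.3 mg/L

Conservation of mass: C = (34000·0.8600 + 6950·85.70) / 40950 = 624900/40950 = 15.26 mg/L.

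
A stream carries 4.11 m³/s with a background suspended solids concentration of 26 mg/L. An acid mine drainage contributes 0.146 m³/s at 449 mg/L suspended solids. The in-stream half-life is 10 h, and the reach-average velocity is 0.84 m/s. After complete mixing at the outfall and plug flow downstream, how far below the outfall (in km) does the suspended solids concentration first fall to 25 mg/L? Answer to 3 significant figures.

21.1 km

Flow-weighted average: C = (4.110·26.00 + 0.1460·449.0) / 4.256 = 172.4/4.256 = 40.51 mg/L.
Half-life 10 h → k = ln 2 / 10 = 0.06931 h⁻¹ = 1.664 d⁻¹.
Set 40.51·exp(−k·t) = 25 → t = ln(40.51/25)/k = 25070 s = 6.964 h.
Distance = v·t = 0.84·25070 = 21060 m = 21.06 km.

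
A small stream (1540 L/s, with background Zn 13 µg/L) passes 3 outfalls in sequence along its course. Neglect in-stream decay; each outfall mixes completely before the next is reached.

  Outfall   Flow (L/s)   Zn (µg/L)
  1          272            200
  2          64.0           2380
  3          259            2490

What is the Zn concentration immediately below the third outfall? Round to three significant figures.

After outfall 1: Q = 1540 + 272.0 = 1812 L/s; C = (1540·13.00 + 272.0·200.0)/1812 = 41.07 µg/L.
After outfall 2: Q = 1812 + 64.00 = 1876 L/s; C = (1812·41.07 + 64.00·2380)/1876 = 120.9 µg/L.
After outfall 3: Q = 1876 + 259.0 = 2135 L/s; C = (1876·120.9 + 259.0·2490)/2135 = 408.3 µg/L.

408 µg/L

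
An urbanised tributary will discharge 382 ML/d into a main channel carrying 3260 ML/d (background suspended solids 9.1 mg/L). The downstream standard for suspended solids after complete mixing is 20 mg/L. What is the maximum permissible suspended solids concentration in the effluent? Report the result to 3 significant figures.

113 mg/L

At the limit, (Qr·Cr + Qe·Cₑ)/(Qr + Qe) = 20:
Cₑ = (3642·20 − 3260·9.100) / 382.0 = 113.0 mg/L.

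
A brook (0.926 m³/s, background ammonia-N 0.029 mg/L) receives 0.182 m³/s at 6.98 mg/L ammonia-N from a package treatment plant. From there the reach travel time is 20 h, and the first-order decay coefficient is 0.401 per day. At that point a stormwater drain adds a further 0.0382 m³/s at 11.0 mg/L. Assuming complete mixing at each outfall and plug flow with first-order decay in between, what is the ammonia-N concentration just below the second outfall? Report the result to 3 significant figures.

Conservation of mass: C = (0.9260·0.02900 + 0.1820·6.980) / 1.108 = 1.297/1.108 = 1.171 mg/L; combined flow 1.108 m³/s.
Applying C = C₀e^(−kt): 1.171 × 0.7159 = 0.8382 mg/L.
Second outfall: C = (1.108·0.8382 + 0.03820·11.00)/1.146 = 1.177 mg/L.

1.18 mg/L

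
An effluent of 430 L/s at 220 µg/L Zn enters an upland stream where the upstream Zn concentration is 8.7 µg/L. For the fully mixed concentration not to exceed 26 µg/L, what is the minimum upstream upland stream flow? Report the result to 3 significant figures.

Set C_mix = 26: (Q·8.700 + 430.0·220.0) / (Q + 430.0) = 26
→ Q = 430.0·(220.0 − 26)/(26 − 8.700) = 4822 L/s.

4820 L/s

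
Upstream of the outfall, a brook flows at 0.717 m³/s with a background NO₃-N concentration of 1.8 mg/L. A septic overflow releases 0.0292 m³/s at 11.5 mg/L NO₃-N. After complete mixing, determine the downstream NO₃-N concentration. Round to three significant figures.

2.18 mg/L

Flow-weighted average: C = (0.7170·1.800 + 0.02920·11.50) / 0.7462 = 1.626/0.7462 = 2.180 mg/L.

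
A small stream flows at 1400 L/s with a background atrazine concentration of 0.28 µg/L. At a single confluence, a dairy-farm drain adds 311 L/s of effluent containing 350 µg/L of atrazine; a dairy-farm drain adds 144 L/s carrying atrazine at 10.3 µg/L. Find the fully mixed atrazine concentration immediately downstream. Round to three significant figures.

59.7 µg/L

Flow-weighted average: C = (1400·0.2800 + 311.0·350.0 + 144.0·10.30) / 1855 = 110700/1855 = 59.69 µg/L.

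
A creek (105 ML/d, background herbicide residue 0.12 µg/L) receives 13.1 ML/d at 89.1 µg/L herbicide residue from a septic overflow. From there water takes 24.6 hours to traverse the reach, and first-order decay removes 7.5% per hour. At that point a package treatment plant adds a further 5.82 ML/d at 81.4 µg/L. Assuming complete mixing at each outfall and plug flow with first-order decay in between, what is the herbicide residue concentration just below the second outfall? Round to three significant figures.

Mass balance: C = (105.0·0.1200 + 13.10·89.10) / 118.1 = 1180/118.1 = 9.990 µg/L; combined flow 118.1 ML/d.
7.5%/h lost → k = −ln(1 − 0.075) = 0.07796 h⁻¹.
First-order decay: C = 9.990·exp(−k·t) = 9.990·0.1469 = 1.468 µg/L.
Second outfall: C = (118.1·1.468 + 5.820·81.40)/123.9 = 5.222 µg/L.

5.22 µg/L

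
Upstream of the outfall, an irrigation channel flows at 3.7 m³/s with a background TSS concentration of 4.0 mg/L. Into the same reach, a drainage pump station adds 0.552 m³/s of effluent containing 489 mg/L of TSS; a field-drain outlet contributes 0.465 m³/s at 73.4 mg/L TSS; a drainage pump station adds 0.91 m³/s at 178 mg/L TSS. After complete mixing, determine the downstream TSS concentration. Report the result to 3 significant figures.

85.5 mg/L

Mass balance: C = (3.700·4.000 + 0.5520·489.0 + 0.4650·73.40 + 0.9100·178.0) / 5.627 = 480.8/5.627 = 85.45 mg/L.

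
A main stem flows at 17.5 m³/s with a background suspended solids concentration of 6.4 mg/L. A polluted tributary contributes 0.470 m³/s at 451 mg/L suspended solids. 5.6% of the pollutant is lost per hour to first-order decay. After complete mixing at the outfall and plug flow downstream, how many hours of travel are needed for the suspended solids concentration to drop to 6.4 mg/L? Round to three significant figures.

18.0 h

After mixing, C = (17.50·6.400 + 0.4700·451.0) / 17.97 = 324.0/17.97 = 18.03 mg/L.
5.6%/h lost → k = −ln(1 − 0.056) = 0.05763 h⁻¹.
18.03·exp(−k·t) = 6.4 → t = ln(18.03/6.4)/k = 64700 s = 17.97 h.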